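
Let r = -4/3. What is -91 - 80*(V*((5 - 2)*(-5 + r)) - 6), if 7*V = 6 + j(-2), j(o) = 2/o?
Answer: 10323/7 ≈ 1474.7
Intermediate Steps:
r = -4/3 (r = -4*⅓ = -4/3 ≈ -1.3333)
V = 5/7 (V = (6 + 2/(-2))/7 = (6 + 2*(-½))/7 = (6 - 1)/7 = (⅐)*5 = 5/7 ≈ 0.71429)
-91 - 80*(V*((5 - 2)*(-5 + r)) - 6) = -91 - 80*(5*((5 - 2)*(-5 - 4/3))/7 - 6) = -91 - 80*(5*(3*(-19/3))/7 - 6) = -91 - 80*((5/7)*(-19) - 6) = -91 - 80*(-95/7 - 6) = -91 - 80*(-137/7) = -91 + 10960/7 = 10323/7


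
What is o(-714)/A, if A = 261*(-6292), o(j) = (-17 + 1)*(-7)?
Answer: -28/410553 ≈ -6.8201e-5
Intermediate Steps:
o(j) = 112 (o(j) = -16*(-7) = 112)
A = -1642212
o(-714)/A = 112/(-1642212) = 112*(-1/1642212) = -28/410553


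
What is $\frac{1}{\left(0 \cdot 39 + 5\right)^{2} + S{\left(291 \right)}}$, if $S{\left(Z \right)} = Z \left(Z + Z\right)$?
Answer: $\frac{1}{169387} \approx 5.9036 \cdot 10^{-6}$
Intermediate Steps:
$S{\left(Z \right)} = 2 Z^{2}$ ($S{\left(Z \right)} = Z 2 Z = 2 Z^{2}$)
$\frac{1}{\left(0 \cdot 39 + 5\right)^{2} + S{\left(291 \right)}} = \frac{1}{\left(0 \cdot 39 + 5\right)^{2} + 2 \cdot 291^{2}} = \frac{1}{\left(0 + 5\right)^{2} + 2 \cdot 84681} = \frac{1}{5^{2} + 169362} = \frac{1}{25 + 169362} = \frac{1}{169387}$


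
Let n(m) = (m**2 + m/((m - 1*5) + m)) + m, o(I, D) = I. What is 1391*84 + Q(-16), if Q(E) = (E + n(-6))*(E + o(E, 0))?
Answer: 1978540/17 ≈ 1.1638e+5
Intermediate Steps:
n(m) = m + m**2 + m/(-5 + 2*m) (n(m) = (m**2 + m/((m - 5) + m)) + m = (m**2 + m/((-5 + m) + m)) + m = (m**2 + m/(-5 + 2*m)) + m = m + m**2 + m/(-5 + 2*m))
Q(E) = 2*E*(516/17 + E) (Q(E) = (E - 6*(-4 - 3*(-6) + 2*(-6)**2)/(-5 + 2*(-6)))*(E + E) = (E - 6*(-4 + 18 + 2*36)/(-5 - 12))*(2*E) = (E - 6*(-4 + 18 + 72)/(-17))*(2*E) = (E - 6*(-1/17)*86)*(2*E) = (E + 516/17)*(2*E) = (516/17 + E)*(2*E) = 2*E*(516/17 + E))
1391*84 + Q(-16) = 1391*84 + (2/17)*(-16)*(516 + 17*(-16)) = 116844 + (2/17)*(-16)*(516 - 272) = 116844 + (2/17)*(-16)*244 = 116844 - 7808/17 = 1978540/17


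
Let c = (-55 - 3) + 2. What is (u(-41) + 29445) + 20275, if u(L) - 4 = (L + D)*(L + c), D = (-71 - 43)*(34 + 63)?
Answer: 1126327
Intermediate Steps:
c = -56 (c = -58 + 2 = -56)
D = -11058 (D = -114*97 = -11058)
u(L) = 4 + (-11058 + L)*(-56 + L) (u(L) = 4 + (L - 11058)*(L - 56) = 4 + (-11058 + L)*(-56 + L))
(u(-41) + 29445) + 20275 = ((619252 + (-41)**2 - 11114*(-41)) + 29445) + 20275 = ((619252 + 1681 + 455674) + 29445) + 20275 = (1076607 + 29445) + 20275 = 1106052 + 20275 = 1126327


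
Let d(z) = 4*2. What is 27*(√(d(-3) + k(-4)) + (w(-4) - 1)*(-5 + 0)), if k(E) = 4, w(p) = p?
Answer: 675 + 54*√3 ≈ 768.53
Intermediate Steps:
d(z) = 8
27*(√(d(-3) + k(-4)) + (w(-4) - 1)*(-5 + 0)) = 27*(√(8 + 4) + (-4 - 1)*(-5 + 0)) = 27*(√12 - 5*(-5)) = 27*(2*√3 + 25) = 27*(25 + 2*√3) = 675 + 54*√3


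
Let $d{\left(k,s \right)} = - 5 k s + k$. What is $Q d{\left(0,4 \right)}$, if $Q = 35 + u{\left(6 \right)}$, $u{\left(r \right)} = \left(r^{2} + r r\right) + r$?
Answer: $0$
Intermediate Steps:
$d{\left(k,s \right)} = k - 5 k s$ ($d{\left(k,s \right)} = - 5 k s + k = k - 5 k s$)
$u{\left(r \right)} = r + 2 r^{2}$ ($u{\left(r \right)} = \left(r^{2} + r^{2}\right) + r = 2 r^{2} + r = r + 2 r^{2}$)
$Q = 113$ ($Q = 35 + 6 \left(1 + 2 \cdot 6\right) = 35 + 6 \left(1 + 12\right) = 35 + 6 \cdot 13 = 35 + 78 = 113$)
$Q d{\left(0,4 \right)} = 113 \cdot 0 \left(1 - 20\right) = 113 \cdot 0 \left(-19\right) = 113 \cdot 0 = 0$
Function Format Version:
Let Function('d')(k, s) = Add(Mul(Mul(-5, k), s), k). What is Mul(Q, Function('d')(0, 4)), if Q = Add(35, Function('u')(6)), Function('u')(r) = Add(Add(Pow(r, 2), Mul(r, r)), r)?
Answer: 0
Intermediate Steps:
Function('d')(k, s) = Add(k, Mul(-5, k, s)) (Function('d')(k, s) = Add(Mul(-5, k, s), k) = Add(k, Mul(-5, k, s)))
Function('u')(r) = Add(r, Mul(2, Pow(r, 2))) (Function('u')(r) = Add(Add(Pow(r, 2), Pow(r, 2)), r) = Add(Mul(2, Pow(r, 2)), r) = Add(r, Mul(2, Pow(r, 2))))
Q = 113 (Q = Add(35, Mul(6, Add(1, Mul(2, 6)))) = Add(35, Mul(6, Add(1, 12))) = Add(35, Mul(6, 13)) = Add(35, 78) = 113)
Mul(Q, Function('d')(0, 4)) = Mul(113, Mul(0, Add(1, Mul(-5, 4)))) = Mul(113, Mul(0, Add(1, -20))) = Mul(113, Mul(0, -19)) = Mul(113, 0) = 0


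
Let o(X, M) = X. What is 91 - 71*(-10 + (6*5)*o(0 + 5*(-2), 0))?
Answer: 22101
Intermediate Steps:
91 - 71*(-10 + (6*5)*o(0 + 5*(-2), 0)) = 91 - 71*(-10 + (6*5)*(0 + 5*(-2))) = 91 - 71*(-10 + 30*(0 - 10)) = 91 - 71*(-10 + 30*(-10)) = 91 - 71*(-10 - 300) = 91 - 71*(-310) = 91 + 22010 = 22101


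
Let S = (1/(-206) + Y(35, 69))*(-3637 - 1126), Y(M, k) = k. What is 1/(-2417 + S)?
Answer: -206/68194421 ≈ -3.0208e-6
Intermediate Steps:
S = -67696519/206 (S = (1/(-206) + 69)*(-3637 - 1126) = (-1/206 + 69)*(-4763) = (14213/206)*(-4763) = -67696519/206 ≈ -3.2862e+5)
1/(-2417 + S) = 1/(-2417 - 67696519/206) = 1/(-68194421/206) = -206/68194421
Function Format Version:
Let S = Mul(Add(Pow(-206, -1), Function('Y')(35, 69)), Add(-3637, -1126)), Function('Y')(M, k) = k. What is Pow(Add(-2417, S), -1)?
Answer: Rational(-206, 68194421) ≈ -3.0208e-6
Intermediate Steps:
S = Rational(-67696519, 206) (S = Mul(Add(Pow(-206, -1), 69), Add(-3637, -1126)) = Mul(Add(Rational(-1, 206), 69), -4763) = Mul(Rational(14213, 206), -4763) = Rational(-67696519, 206) ≈ -3.2862e+5)
Pow(Add(-2417, S), -1) = Pow(Add(-2417, Rational(-67696519, 206)), -1) = Pow(Rational(-68194421, 206), -1) = Rational(-206, 68194421)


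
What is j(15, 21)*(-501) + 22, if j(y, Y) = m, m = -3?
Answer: 1525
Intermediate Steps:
j(y, Y) = -3
j(15, 21)*(-501) + 22 = -3*(-501) + 22 = 1503 + 22 = 1525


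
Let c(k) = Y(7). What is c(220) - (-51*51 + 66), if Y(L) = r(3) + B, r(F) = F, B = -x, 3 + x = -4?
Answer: 2545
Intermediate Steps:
x = -7 (x = -3 - 4 = -7)
B = 7 (B = -1*(-7) = 7)
Y(L) = 10 (Y(L) = 3 + 7 = 10)
c(k) = 10
c(220) - (-51*51 + 66) = 10 - (-51*51 + 66) = 10 - (-2601 + 66) = 10 - 1*(-2535) = 10 + 2535 = 2545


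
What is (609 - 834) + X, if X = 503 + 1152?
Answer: 1430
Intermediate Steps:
X = 1655
(609 - 834) + X = (609 - 834) + 1655 = -225 + 1655 = 1430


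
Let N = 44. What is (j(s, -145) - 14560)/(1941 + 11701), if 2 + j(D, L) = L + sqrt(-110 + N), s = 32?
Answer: -14707/13642 + I*sqrt(66)/13642 ≈ -1.0781 + 0.00059552*I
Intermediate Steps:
j(D, L) = -2 + L + I*sqrt(66) (j(D, L) = -2 + (L + sqrt(-110 + 44)) = -2 + (L + sqrt(-66)) = -2 + (L + I*sqrt(66)) = -2 + L + I*sqrt(66))
(j(s, -145) - 14560)/(1941 + 11701) = ((-2 - 145 + I*sqrt(66)) - 14560)/(1941 + 11701) = ((-147 + I*sqrt(66)) - 14560)/13642 = (-14707 + I*sqrt(66))*(1/13642) = -14707/13642 + I*sqrt(66)/13642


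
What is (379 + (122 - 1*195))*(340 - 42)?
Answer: 91188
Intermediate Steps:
(379 + (122 - 1*195))*(340 - 42) = (379 + (122 - 195))*298 = (379 - 73)*298 = 306*298 = 91188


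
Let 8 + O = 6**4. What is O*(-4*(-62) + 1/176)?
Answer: 7027489/22 ≈ 3.1943e+5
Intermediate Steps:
O = 1288 (O = -8 + 6**4 = -8 + 1296 = 1288)
O*(-4*(-62) + 1/176) = 1288*(-4*(-62) + 1/176) = 1288*(248 + 1/176) = 1288*(43649/176) = 7027489/22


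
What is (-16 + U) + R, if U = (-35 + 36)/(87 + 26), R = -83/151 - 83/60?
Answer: -18350389/1023780 ≈ -17.924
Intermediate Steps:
R = -17513/9060 (R = -83*1/151 - 83*1/60 = -83/151 - 83/60 = -17513/9060 ≈ -1.9330)
U = 1/113 ≈ 0.0088496
(-16 + U) + R = (-16 + 1/113) - 17513/9060 = -1807/113 - 17513/9060 = -18350389/1023780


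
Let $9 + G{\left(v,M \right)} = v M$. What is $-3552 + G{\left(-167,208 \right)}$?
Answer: $-38297$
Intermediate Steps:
$G{\left(v,M \right)} = -9 + M v$ ($G{\left(v,M \right)} = -9 + v M = -9 + M v$)
$-3552 + G{\left(-167,208 \right)} = -3552 + \left(-9 + 208 \left(-167\right)\right) = -3552 - 34745 = -38297$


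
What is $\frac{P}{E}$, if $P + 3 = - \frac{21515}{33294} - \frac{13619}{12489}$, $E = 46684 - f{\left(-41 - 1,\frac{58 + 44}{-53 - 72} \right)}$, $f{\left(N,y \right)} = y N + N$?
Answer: $- \frac{27354973875}{269650413917884} \approx -0.00010145$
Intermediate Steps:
$f{\left(N,y \right)} = N + N y$ ($f{\left(N,y \right)} = N y + N = N + N y$)
$E = \frac{5836466}{125}$ ($E = 46684 - \left(-41 - 1\right) \left(1 + \frac{58 + 44}{-53 - 72}\right) = 46684 - - 42 \left(1 + \frac{102}{-125}\right) = 46684 - - 42 \left(1 + 102 \left(- \frac{1}{125}\right)\right) = 46684 - - 42 \left(1 - \frac{102}{125}\right) = 46684 - \left(-42\right) \frac{23}{125} = 46684 - - \frac{966}{125} = 46684 + \frac{966}{125} = \frac{5836466}{125} \approx 46692.0$)
$P = - \frac{218839791}{46200974}$ ($P = -3 - \left(\frac{13619}{12489} + \frac{21515}{33294}\right) = -3 - \frac{80236869}{46200974} = - \frac{218839791}{46200974} \approx -4.7367$)
$\frac{P}{E} = - \frac{218839791}{46200974 \cdot \frac{5836466}{125}} = \left(- \frac{218839791}{46200974}\right) \frac{125}{5836466} = - \frac{27354973875}{269650413917884}$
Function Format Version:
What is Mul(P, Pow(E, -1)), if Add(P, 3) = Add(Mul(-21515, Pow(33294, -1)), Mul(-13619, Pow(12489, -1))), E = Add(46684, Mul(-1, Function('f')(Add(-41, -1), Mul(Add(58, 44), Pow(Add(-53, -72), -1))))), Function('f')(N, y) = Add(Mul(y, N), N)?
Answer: Rational(-27354973875, 269650413917884) ≈ -0.00010145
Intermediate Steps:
Function('f')(N, y) = Add(N, Mul(N, y)) (Function('f')(N, y) = Add(Mul(N, y), N) = Add(N, Mul(N, y)))
E = Rational(5836466, 125) (E = Add(46684, Mul(-1, Mul(Add(-41, -1), Add(1, Mul(Add(58, 44), Pow(Add(-53, -72), -1)))))) = Add(46684, Mul(-1, Mul(-42, Add(1, Mul(102, Pow(-125, -1)))))) = Add(46684, Mul(-1, Mul(-42, Add(1, Mul(102, Rational(-1, 125)))))) = Add(46684, Mul(-1, Mul(-42, Add(1, Rational(-102, 125))))) = Add(46684, Mul(-1, Mul(-42, Rational(23, 125)))) = Add(46684, Mul(-1, Rational(-966, 125))) = Add(46684, Rational(966, 125)) = Rational(5836466, 125) ≈ 46692.)
P = Rational(-218839791, 46200974) (P = Add(-3, Add(Mul(-21515, Pow(33294, -1)), Mul(-13619, Pow(12489, -1)))) = Add(-3, Add(Mul(-21515, Rational(1, 33294)), Mul(-13619, Rational(1, 12489)))) = Add(-3, Add(Rational(-21515, 33294), Rational(-13619, 12489))) = Add(-3, Rational(-80236869, 46200974)) = Rational(-218839791, 46200974) ≈ -4.7367)
Mul(P, Pow(E, -1)) = Mul(Rational(-218839791, 46200974), Pow(Rational(5836466, 125), -1)) = Mul(Rational(-218839791, 46200974), Rational(125, 5836466)) = Rational(-27354973875, 269650413917884)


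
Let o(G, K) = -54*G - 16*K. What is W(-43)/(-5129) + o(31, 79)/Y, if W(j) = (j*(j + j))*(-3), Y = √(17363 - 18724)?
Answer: 11094/5129 + 2938*I*√1361/1361 ≈ 2.163 + 79.638*I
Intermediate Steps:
Y = I*√1361 (Y = √(-1361) = I*√1361 ≈ 36.892*I)
W(j) = -6*j² (W(j) = (j*(2*j))*(-3) = (2*j²)*(-3) = -6*j²)
W(-43)/(-5129) + o(31, 79)/Y = -6*(-43)²/(-5129) + (-54*31 - 16*79)/((I*√1361)) = -6*1849*(-1/5129) + (-1674 - 1264)*(-I*√1361/1361) = -11094*(-1/5129) - (-2938)*I*√1361/1361 = 11094/5129 + 2938*I*√1361/1361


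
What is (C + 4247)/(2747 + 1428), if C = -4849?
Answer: -602/4175 ≈ -0.14419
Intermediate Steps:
(C + 4247)/(2747 + 1428) = (-4849 + 4247)/(2747 + 1428) = -602/4175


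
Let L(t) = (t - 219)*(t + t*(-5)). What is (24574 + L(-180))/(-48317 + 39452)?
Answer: 262706/8865 ≈ 29.634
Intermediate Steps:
L(t) = -4*t*(-219 + t) (L(t) = (-219 + t)*(t - 5*t) = (-219 + t)*(-4*t) = -4*t*(-219 + t))
(24574 + L(-180))/(-48317 + 39452) = (24574 + 4*(-180)*(219 - 1*(-180)))/(-48317 + 39452) = (24574 + 4*(-180)*(219 + 180))/(-8865) = (24574 + 4*(-180)*399)*(-1/8865) = (24574 - 287280)*(-1/8865) = -262706*(-1/8865) = 262706/8865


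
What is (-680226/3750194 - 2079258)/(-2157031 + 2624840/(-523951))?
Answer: 29605591391546481/30713033759793973 ≈ 0.96394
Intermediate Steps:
(-680226/3750194 - 2079258)/(-2157031 + 2624840/(-523951)) = (-680226*1/3750194 - 2079258)/(-2157031 + 2624840*(-1/523951)) = (-340113/1875097 - 2079258)/(-2157031 - 2624840/523951) = -3898810778139/(1875097*(-1130181174321/523951)) = -3898810778139/1875097*(-523951/1130181174321) = 29605591391546481/30713033759793973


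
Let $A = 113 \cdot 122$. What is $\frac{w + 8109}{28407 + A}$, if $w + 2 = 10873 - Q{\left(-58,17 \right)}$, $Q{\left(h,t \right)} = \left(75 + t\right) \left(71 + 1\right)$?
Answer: $\frac{12356}{42193} \approx 0.29284$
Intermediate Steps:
$Q{\left(h,t \right)} = 5400 + 72 t$ ($Q{\left(h,t \right)} = \left(75 + t\right) 72 = 5400 + 72 t$)
$w = 4247$ ($w = -2 + \left(10873 - \left(5400 + 72 \cdot 17\right)\right) = -2 + \left(10873 - \left(5400 + 1224\right)\right) = -2 + \left(10873 - 6624\right) = -2 + 4249 = 4247$)
$A = 13786$
$\frac{w + 8109}{28407 + A} = \frac{4247 + 8109}{28407 + 13786} = \frac{12356}{42193}$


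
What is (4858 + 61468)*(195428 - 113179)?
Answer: 5455247174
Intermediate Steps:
(4858 + 61468)*(195428 - 113179) = 66326*82249 = 5455247174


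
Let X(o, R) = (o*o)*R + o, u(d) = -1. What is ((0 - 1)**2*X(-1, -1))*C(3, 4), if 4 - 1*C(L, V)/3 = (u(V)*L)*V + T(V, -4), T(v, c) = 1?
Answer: -90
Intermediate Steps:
X(o, R) = o + R*o**2 (X(o, R) = o**2*R + o = R*o**2 + o = o + R*o**2)
C(L, V) = 9 + 3*L*V (C(L, V) = 12 - 3*((-L)*V + 1) = 12 - 3*(-L*V + 1) = 12 - 3*(1 - L*V) = 12 + (-3 + 3*L*V) = 9 + 3*L*V)
((0 - 1)**2*X(-1, -1))*C(3, 4) = ((0 - 1)**2*(-(1 - 1*(-1))))*(9 + 3*3*4) = ((-1)**2*(-(1 + 1)))*(9 + 36) = (1*(-1*2))*45 = (1*(-2))*45 = -2*45 = -90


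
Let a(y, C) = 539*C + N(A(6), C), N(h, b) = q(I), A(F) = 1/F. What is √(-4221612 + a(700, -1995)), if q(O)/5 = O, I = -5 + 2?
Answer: 6*I*√147137 ≈ 2301.5*I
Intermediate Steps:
I = -3
q(O) = 5*O
N(h, b) = -15 (N(h, b) = 5*(-3) = -15)
a(y, C) = -15 + 539*C (a(y, C) = 539*C - 15 = -15 + 539*C)
√(-4221612 + a(700, -1995)) = √(-4221612 + (-15 + 539*(-1995))) = √(-4221612 + (-15 - 1075305)) = √(-4221612 - 1075320) = √(-5296932) = 6*I*√147137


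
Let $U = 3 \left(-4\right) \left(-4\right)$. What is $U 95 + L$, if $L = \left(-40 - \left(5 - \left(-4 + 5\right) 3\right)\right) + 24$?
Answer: $4542$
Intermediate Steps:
$U = 48$ ($U = \left(-12\right) \left(-4\right) = 48$)
$L = -18$ ($L = \left(-40 + \left(\left(1 \cdot 3 - 1\right) - 4\right)\right) + 24 = \left(-40 + \left(\left(3 - 1\right) - 4\right)\right) + 24 = \left(-40 + \left(2 - 4\right)\right) + 24 = \left(-40 - 2\right) + 24 = -42 + 24 = -18$)
$U 95 + L = 48 \cdot 95 - 18 = 4560 - 18 = 4542$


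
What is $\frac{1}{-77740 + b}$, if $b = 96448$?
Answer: $\frac{1}{18708} \approx 5.3453 \cdot 10^{-5}$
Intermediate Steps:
$\frac{1}{-77740 + b} = \frac{1}{-77740 + 96448} = \frac{1}{18708}$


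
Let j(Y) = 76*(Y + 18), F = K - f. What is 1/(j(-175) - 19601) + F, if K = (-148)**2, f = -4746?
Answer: 840354449/31533 ≈ 26650.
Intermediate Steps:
K = 21904
F = 26650 (F = 21904 - 1*(-4746) = 21904 + 4746 = 26650)
j(Y) = 1368 + 76*Y (j(Y) = 76*(18 + Y) = 1368 + 76*Y)
1/(j(-175) - 19601) + F = 1/((1368 + 76*(-175)) - 19601) + 26650 = 1/((1368 - 13300) - 19601) + 26650 = 1/(-11932 - 19601) + 26650 = 1/(-31533) + 26650 = -1/31533 + 26650 = 840354449/31533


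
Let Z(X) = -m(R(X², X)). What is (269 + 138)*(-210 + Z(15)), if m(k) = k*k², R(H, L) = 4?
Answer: -111518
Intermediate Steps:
m(k) = k³
Z(X) = -64 (Z(X) = -1*4³ = -1*64 = -64)
(269 + 138)*(-210 + Z(15)) = (269 + 138)*(-210 - 64) = 407*(-274) = -111518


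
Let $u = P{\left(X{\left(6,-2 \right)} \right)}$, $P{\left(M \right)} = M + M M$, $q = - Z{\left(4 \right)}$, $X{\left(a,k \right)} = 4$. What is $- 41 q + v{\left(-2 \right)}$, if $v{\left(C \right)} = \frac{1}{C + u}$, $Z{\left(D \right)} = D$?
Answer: $\frac{2953}{18} \approx 164.06$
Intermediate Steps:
$q = -4$ ($q = \left(-1\right) 4 = -4$)
$P{\left(M \right)} = M + M^{2}$
$u = 20$ ($u = 4 \left(1 + 4\right) = 4 \cdot 5 = 20$)
$v{\left(C \right)} = \frac{1}{20 + C}$ ($v{\left(C \right)} = \frac{1}{C + 20} = \frac{1}{20 + C}$)
$- 41 q + v{\left(-2 \right)} = \left(-41\right) \left(-4\right) + \frac{1}{20 - 2} = 164 + \frac{1}{18} = \frac{2953}{18}$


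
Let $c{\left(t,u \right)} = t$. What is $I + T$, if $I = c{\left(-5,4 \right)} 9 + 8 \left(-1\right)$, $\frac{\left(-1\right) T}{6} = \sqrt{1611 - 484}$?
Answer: $-53 - 42 \sqrt{23} \approx -254.42$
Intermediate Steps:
$T = - 42 \sqrt{23}$ ($T = - 6 \sqrt{1611 - 484} = - 6 \sqrt{1127} = - 6 \cdot 7 \sqrt{23} = - 42 \sqrt{23} \approx -201.42$)
$I = -53$ ($I = \left(-5\right) 9 + 8 \left(-1\right) = -45 - 8 = -53$)
$I + T = -53 - 42 \sqrt{23}$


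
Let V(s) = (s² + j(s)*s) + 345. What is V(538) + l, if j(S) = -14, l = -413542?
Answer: -131285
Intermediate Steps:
V(s) = 345 + s² - 14*s (V(s) = (s² - 14*s) + 345 = 345 + s² - 14*s)
V(538) + l = (345 + 538² - 14*538) - 413542 = (345 + 289444 - 7532) - 413542 = 282257 - 413542 = -131285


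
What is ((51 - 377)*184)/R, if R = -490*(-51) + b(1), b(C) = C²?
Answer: -59984/24991 ≈ -2.4002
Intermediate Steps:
R = 24991 (R = -490*(-51) + 1² = 24990 + 1 = 24991)
((51 - 377)*184)/R = ((51 - 377)*184)/24991 = -326*184*(1/24991) = -59984*1/24991 = -59984/24991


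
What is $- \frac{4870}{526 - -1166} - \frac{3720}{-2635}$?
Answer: $- \frac{21091}{14382} \approx -1.4665$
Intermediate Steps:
$- \frac{4870}{526 - -1166} - \frac{3720}{-2635} = - \frac{4870}{526 + 1166} - - \frac{24}{17} = - \frac{4870}{1692} + \frac{24}{17} = \left(-4870\right) \frac{1}{1692} + \frac{24}{17} = - \frac{2435}{846} + \frac{24}{17} = - \frac{21091}{14382}$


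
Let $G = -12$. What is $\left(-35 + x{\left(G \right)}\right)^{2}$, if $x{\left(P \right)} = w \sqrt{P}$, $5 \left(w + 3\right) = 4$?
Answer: $\frac{29173}{25} + 308 i \sqrt{3} \approx 1166.9 + 533.47 i$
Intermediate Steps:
$w = - \frac{11}{5}$ ($w = -3 + \frac{1}{5} \cdot 4 = -3 + \frac{4}{5} = - \frac{11}{5} \approx -2.2$)
$x{\left(P \right)} = - \frac{11 \sqrt{P}}{5}$
$\left(-35 + x{\left(G \right)}\right)^{2} = \left(-35 - \frac{11 \sqrt{-12}}{5}\right)^{2} = \left(-35 - \frac{11 \cdot 2 i \sqrt{3}}{5}\right)^{2} = \left(-35 - \frac{22 i \sqrt{3}}{5}\right)^{2}$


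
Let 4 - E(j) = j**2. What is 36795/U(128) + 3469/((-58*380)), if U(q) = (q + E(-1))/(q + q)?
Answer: 207605766361/2887240 ≈ 71905.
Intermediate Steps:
E(j) = 4 - j**2
U(q) = (3 + q)/(2*q) (U(q) = (q + (4 - 1*(-1)**2))/(q + q) = (q + (4 - 1*1))/((2*q)) = (q + (4 - 1))*(1/(2*q)) = (q + 3)*(1/(2*q)) = (3 + q)*(1/(2*q)) = (3 + q)/(2*q))
36795/U(128) + 3469/((-58*380)) = 36795/(((1/2)*(3 + 128)/128)) + 3469/((-58*380)) = 36795/(((1/2)*(1/128)*131)) + 3469/(-22040) = 36795/(131/256) + 3469*(-1/22040) = 36795*(256/131) - 3469/22040 = 9419520/131 - 3469/22040 = 207605766361/2887240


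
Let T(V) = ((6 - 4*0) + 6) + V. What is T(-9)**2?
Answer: 9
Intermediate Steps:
T(V) = 12 + V (T(V) = ((6 + 0) + 6) + V = (6 + 6) + V = 12 + V)
T(-9)**2 = (12 - 9)**2 = 3**2 = 9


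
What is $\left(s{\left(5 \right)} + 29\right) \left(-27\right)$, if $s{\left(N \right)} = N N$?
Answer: $-1458$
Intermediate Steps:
$s{\left(N \right)} = N^{2}$
$\left(s{\left(5 \right)} + 29\right) \left(-27\right) = \left(5^{2} + 29\right) \left(-27\right) = \left(25 + 29\right) \left(-27\right) = 54 \left(-27\right) = -1458$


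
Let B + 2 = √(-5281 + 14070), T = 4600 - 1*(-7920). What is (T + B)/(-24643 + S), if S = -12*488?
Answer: -12518/30499 - √8789/30499 ≈ -0.41351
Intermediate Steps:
T = 12520 (T = 4600 + 7920 = 12520)
B = -2 + √8789 (B = -2 + √(-5281 + 14070) = -2 + √8789 ≈ 91.750)
S = -5856
(T + B)/(-24643 + S) = (12520 + (-2 + √8789))/(-24643 - 5856) = (12518 + √8789)/(-30499) = (12518 + √8789)*(-1/30499) = -12518/30499 - √8789/30499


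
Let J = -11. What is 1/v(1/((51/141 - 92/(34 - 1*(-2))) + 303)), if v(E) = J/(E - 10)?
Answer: 1271987/1399651 ≈ 0.90879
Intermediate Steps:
v(E) = -11/(-10 + E) (v(E) = -11/(E - 10) = -11/(-10 + E))
1/v(1/((51/141 - 92/(34 - 1*(-2))) + 303)) = 1/(-11/(-10 + 1/((51/141 - 92/(34 - 1*(-2))) + 303))) = 1/(-11/(-10 + 1/((51*(1/141) - 92/(34 + 2)) + 303))) = 1/(-11/(-10 + 1/((17/47 - 92/36) + 303))) = 1/(-11/(-10 + 1/((17/47 - 92*1/36) + 303))) = 1/(-11/(-10 + 1/((17/47 - 23/9) + 303))) = 1/(-11/(-10 + 1/(-928/423 + 303))) = 1/(-11/(-10 + 1/(127241/423))) = 1/(-11/(-10 + 423/127241)) = 1/(-11/(-1271987/127241)) = 1/(-11*(-127241/1271987)) = 1/(1399651/1271987) = 1271987/1399651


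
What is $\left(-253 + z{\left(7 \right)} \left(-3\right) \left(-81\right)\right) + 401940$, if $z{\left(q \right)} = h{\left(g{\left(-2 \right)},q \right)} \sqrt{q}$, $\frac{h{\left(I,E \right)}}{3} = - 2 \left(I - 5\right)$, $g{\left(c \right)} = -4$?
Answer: $401687 + 13122 \sqrt{7} \approx 4.364 \cdot 10^{5}$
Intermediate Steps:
$h{\left(I,E \right)} = 30 - 6 I$ ($h{\left(I,E \right)} = 3 \left(- 2 \left(I - 5\right)\right) = 3 \left(- 2 \left(-5 + I\right)\right) = 3 \left(10 - 2 I\right) = 30 - 6 I$)
$z{\left(q \right)} = 54 \sqrt{q}$ ($z{\left(q \right)} = \left(30 - -24\right) \sqrt{q} = \left(30 + 24\right) \sqrt{q} = 54 \sqrt{q}$)
$\left(-253 + z{\left(7 \right)} \left(-3\right) \left(-81\right)\right) + 401940 = \left(-253 + 54 \sqrt{7} \left(-3\right) \left(-81\right)\right) + 401940 = \left(-253 + - 162 \sqrt{7} \left(-81\right)\right) + 401940 = \left(-253 + 13122 \sqrt{7}\right) + 401940 = 401687 + 13122 \sqrt{7}$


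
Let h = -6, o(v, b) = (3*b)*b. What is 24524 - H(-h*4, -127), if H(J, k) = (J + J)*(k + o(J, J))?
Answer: -52324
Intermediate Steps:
o(v, b) = 3*b**2
H(J, k) = 2*J*(k + 3*J**2) (H(J, k) = (J + J)*(k + 3*J**2) = (2*J)*(k + 3*J**2) = 2*J*(k + 3*J**2))
24524 - H(-h*4, -127) = 24524 - 2*-1*(-6)*4*(-127 + 3*(-1*(-6)*4)**2) = 24524 - 2*6*4*(-127 + 3*(6*4)**2) = 24524 - 2*24*(-127 + 3*24**2) = 24524 - 2*24*(-127 + 3*576) = 24524 - 2*24*(-127 + 1728) = 24524 - 2*24*1601 = 24524 - 1*76848 = 24524 - 76848 = -52324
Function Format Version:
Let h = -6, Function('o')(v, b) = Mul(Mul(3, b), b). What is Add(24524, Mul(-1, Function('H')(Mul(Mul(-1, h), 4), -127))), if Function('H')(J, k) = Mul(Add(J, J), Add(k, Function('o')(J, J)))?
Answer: -52324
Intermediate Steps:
Function('o')(v, b) = Mul(3, Pow(b, 2))
Function('H')(J, k) = Mul(2, J, Add(k, Mul(3, Pow(J, 2)))) (Function('H')(J, k) = Mul(Add(J, J), Add(k, Mul(3, Pow(J, 2)))) = Mul(Mul(2, J), Add(k, Mul(3, Pow(J, 2)))) = Mul(2, J, Add(k, Mul(3, Pow(J, 2)))))
Add(24524, Mul(-1, Function('H')(Mul(Mul(-1, h), 4), -127))) = Add(24524, Mul(-1, Mul(2, Mul(Mul(-1, -6), 4), Add(-127, Mul(3, Pow(Mul(Mul(-1, -6), 4), 2)))))) = Add(24524, Mul(-1, Mul(2, Mul(6, 4), Add(-127, Mul(3, Pow(Mul(6, 4), 2)))))) = Add(24524, Mul(-1, Mul(2, 24, Add(-127, Mul(3, Pow(24, 2)))))) = Add(24524, Mul(-1, Mul(2, 24, Add(-127, Mul(3, 576))))) = Add(24524, Mul(-1, Mul(2, 24, Add(-127, 1728)))) = Add(24524, Mul(-1, Mul(2, 24, 1601))) = Add(24524, Mul(-1, 76848)) = Add(24524, -76848) = -52324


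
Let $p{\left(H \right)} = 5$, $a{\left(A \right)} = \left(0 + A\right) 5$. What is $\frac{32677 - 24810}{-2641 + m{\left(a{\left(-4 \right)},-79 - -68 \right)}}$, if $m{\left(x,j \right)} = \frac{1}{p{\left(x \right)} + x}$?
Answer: $- \frac{118005}{39616} \approx -2.9787$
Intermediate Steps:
$a{\left(A \right)} = 5 A$ ($a{\left(A \right)} = A 5 = 5 A$)
$m{\left(x,j \right)} = \frac{1}{5 + x}$
$\frac{32677 - 24810}{-2641 + m{\left(a{\left(-4 \right)},-79 - -68 \right)}} = \frac{32677 - 24810}{-2641 + \frac{1}{5 + 5 \left(-4\right)}} = \frac{7867}{-2641 + \frac{1}{5 - 20}} = \frac{7867}{-2641 + \frac{1}{-15}} = \frac{7867}{-2641 - \frac{1}{15}} = \frac{7867}{- \frac{39616}{15}} = 7867 \left(- \frac{15}{39616}\right) = - \frac{118005}{39616}$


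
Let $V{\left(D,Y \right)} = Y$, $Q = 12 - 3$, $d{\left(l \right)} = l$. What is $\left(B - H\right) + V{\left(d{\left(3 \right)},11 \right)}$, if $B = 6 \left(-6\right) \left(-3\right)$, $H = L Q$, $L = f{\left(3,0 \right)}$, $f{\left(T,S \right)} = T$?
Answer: $92$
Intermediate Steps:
$Q = 9$
$L = 3$
$H = 27$ ($H = 3 \cdot 9 = 27$)
$B = 108$ ($B = \left(-36\right) \left(-3\right) = 108$)
$\left(B - H\right) + V{\left(d{\left(3 \right)},11 \right)} = \left(108 - 27\right) + 11 = 81 + 11 = 92$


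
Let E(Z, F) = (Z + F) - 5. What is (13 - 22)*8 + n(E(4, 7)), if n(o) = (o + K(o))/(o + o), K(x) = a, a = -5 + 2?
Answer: -287/4 ≈ -71.750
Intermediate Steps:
a = -3
K(x) = -3
E(Z, F) = -5 + F + Z (E(Z, F) = (F + Z) - 5 = -5 + F + Z)
n(o) = (-3 + o)/(2*o) (n(o) = (o - 3)/(o + o) = (-3 + o)/((2*o)) = (-3 + o)*(1/(2*o)) = (-3 + o)/(2*o))
(13 - 22)*8 + n(E(4, 7)) = (13 - 22)*8 + (-3 + (-5 + 7 + 4))/(2*(-5 + 7 + 4)) = -9*8 + (1/2)*(-3 + 6)/6 = -72 + (1/2)*(1/6)*3 = -72 + 1/4 = -287/4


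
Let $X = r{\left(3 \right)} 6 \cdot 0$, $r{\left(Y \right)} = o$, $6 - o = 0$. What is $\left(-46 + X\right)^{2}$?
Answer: $2116$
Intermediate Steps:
$o = 6$ ($o = 6 - 0 = 6 + 0 = 6$)
$r{\left(Y \right)} = 6$
$X = 0$ ($X = 6 \cdot 6 \cdot 0 = 36 \cdot 0 = 0$)
$\left(-46 + X\right)^{2} = \left(-46 + 0\right)^{2} = \left(-46\right)^{2} = 2116$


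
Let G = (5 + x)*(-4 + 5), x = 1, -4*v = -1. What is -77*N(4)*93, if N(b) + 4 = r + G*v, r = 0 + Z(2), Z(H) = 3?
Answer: -7161/2 ≈ -3580.5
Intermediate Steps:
v = ¼ (v = -¼*(-1) = ¼ ≈ 0.25000)
G = 6 (G = (5 + 1)*(-4 + 5) = 6*1 = 6)
r = 3 (r = 0 + 3 = 3)
N(b) = ½ (N(b) = -4 + (3 + 6*(¼)) = -4 + (3 + 3/2) = -4 + 9/2 = ½)
-77*N(4)*93 = -77*½*93 = -77/2*93 = -7161/2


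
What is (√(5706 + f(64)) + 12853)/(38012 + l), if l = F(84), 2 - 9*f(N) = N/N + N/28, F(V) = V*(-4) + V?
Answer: 12853/37760 + √279587/264320 ≈ 0.34239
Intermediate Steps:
F(V) = -3*V (F(V) = -4*V + V = -3*V)
f(N) = ⅑ - N/252 (f(N) = 2/9 - (N/N + N/28)/9 = 2/9 - (1 + N*(1/28))/9 = 2/9 - (1 + N/28)/9 = 2/9 + (-⅑ - N/252) = ⅑ - N/252)
l = -252 (l = -3*84 = -252)
(√(5706 + f(64)) + 12853)/(38012 + l) = (√(5706 + (⅑ - 1/252*64)) + 12853)/(38012 - 252) = (√(5706 + (⅑ - 16/63)) + 12853)/37760 = (√(5706 - ⅐) + 12853)*(1/37760) = (√(39941/7) + 12853)*(1/37760) = (√279587/7 + 12853)*(1/37760) = (12853 + √279587/7)*(1/37760) = 12853/37760 + √279587/264320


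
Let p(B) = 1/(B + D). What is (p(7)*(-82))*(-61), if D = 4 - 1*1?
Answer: 2501/5 ≈ 500.20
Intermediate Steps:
D = 3 (D = 4 - 1 = 3)
p(B) = 1/(3 + B) (p(B) = 1/(B + 3) = 1/(3 + B))
(p(7)*(-82))*(-61) = (-82/(3 + 7))*(-61) = (-82/10)*(-61) = ((⅒)*(-82))*(-61) = -41/5*(-61) = 2501/5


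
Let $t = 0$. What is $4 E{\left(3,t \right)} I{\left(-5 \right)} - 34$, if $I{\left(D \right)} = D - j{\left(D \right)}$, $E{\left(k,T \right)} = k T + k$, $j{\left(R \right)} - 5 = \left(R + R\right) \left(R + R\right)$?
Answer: $-1354$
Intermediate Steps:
$j{\left(R \right)} = 5 + 4 R^{2}$ ($j{\left(R \right)} = 5 + \left(R + R\right) \left(R + R\right) = 5 + 2 R 2 R = 5 + 4 R^{2}$)
$E{\left(k,T \right)} = k + T k$ ($E{\left(k,T \right)} = T k + k = k + T k$)
$I{\left(D \right)} = -5 + D - 4 D^{2}$ ($I{\left(D \right)} = D - \left(5 + 4 D^{2}\right) = -5 + D - 4 D^{2}$)
$4 E{\left(3,t \right)} I{\left(-5 \right)} - 34 = 4 \cdot 3 \left(1 + 0\right) \left(-5 - 5 - 4 \left(-5\right)^{2}\right) - 34 = 4 \cdot 3 \cdot 1 \left(-5 - 5 - 100\right) - 34 = 4 \cdot 3 \left(-5 - 5 - 100\right) - 34 = 12 \left(-110\right) - 34 = -1320 - 34 = -1354$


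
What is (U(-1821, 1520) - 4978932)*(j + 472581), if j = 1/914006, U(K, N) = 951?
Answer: -2150198419410765747/914006 ≈ -2.3525e+12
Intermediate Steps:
j = 1/914006 ≈ 1.0941e-6
(U(-1821, 1520) - 4978932)*(j + 472581) = (951 - 4978932)*(1/914006 + 472581) = -4977981*431941869487/914006 = -2150198419410765747/914006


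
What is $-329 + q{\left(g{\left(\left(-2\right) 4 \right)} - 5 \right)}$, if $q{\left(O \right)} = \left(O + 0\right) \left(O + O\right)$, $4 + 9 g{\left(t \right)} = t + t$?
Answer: $- \frac{18199}{81} \approx -224.68$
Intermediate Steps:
$g{\left(t \right)} = - \frac{4}{9} + \frac{2 t}{9}$ ($g{\left(t \right)} = - \frac{4}{9} + \frac{t + t}{9} = - \frac{4}{9} + \frac{2 t}{9}$)
$q{\left(O \right)} = 2 O^{2}$ ($q{\left(O \right)} = O 2 O = 2 O^{2}$)
$-329 + q{\left(g{\left(\left(-2\right) 4 \right)} - 5 \right)} = -329 + 2 \left(\left(- \frac{4}{9} + \frac{2 \left(\left(-2\right) 4\right)}{9}\right) - 5\right)^{2} = -329 + 2 \left(\left(- \frac{4}{9} + \frac{2}{9} \left(-8\right)\right) - 5\right)^{2} = -329 + 2 \left(\left(- \frac{4}{9} - \frac{16}{9}\right) - 5\right)^{2} = -329 + 2 \left(- \frac{20}{9} - 5\right)^{2} = -329 + 2 \left(- \frac{65}{9}\right)^{2} = -329 + 2 \cdot \frac{4225}{81} = -329 + \frac{8450}{81} = - \frac{18199}{81}$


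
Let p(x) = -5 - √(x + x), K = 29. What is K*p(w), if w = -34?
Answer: -145 - 58*I*√17 ≈ -145.0 - 239.14*I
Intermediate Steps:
p(x) = -5 - √2*√x (p(x) = -5 - √(2*x) = -5 - √2*√x)
K*p(w) = 29*(-5 - √2*√(-34)) = 29*(-5 - √2*I*√34) = 29*(-5 - 2*I*√17) = -145 - 58*I*√17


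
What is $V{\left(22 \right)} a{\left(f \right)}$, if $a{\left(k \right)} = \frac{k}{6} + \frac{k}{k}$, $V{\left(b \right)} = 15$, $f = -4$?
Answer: $5$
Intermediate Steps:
$a{\left(k \right)} = 1 + \frac{k}{6}$ ($a{\left(k \right)} = k \frac{1}{6} + 1 = \frac{k}{6} + 1 = 1 + \frac{k}{6}$)
$V{\left(22 \right)} a{\left(f \right)} = 15 \left(1 + \frac{1}{6} \left(-4\right)\right) = 15 \left(1 - \frac{2}{3}\right) = 15 \cdot \frac{1}{3} = 5$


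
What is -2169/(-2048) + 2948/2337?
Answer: 11106457/4786176 ≈ 2.3205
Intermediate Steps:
-2169/(-2048) + 2948/2337 = -2169*(-1/2048) + 2948*(1/2337) = 2169/2048 + 2948/2337 = 11106457/4786176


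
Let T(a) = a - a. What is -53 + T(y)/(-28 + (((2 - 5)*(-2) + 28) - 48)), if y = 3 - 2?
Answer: -53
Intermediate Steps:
y = 1
T(a) = 0
-53 + T(y)/(-28 + (((2 - 5)*(-2) + 28) - 48)) = -53 + 0/(-28 + (((2 - 5)*(-2) + 28) - 48)) = -53 + 0/(-28 + ((-3*(-2) + 28) - 48)) = -53 + 0/(-28 + ((6 + 28) - 48)) = -53 + 0/(-28 + (34 - 48)) = -53 + 0/(-28 - 14) = -53 + 0/(-42) = -53 - 1/42*0 = -53 + 0 = -53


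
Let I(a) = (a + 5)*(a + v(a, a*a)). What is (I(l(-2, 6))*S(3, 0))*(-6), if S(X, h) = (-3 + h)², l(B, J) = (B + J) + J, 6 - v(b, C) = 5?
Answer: -8910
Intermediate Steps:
v(b, C) = 1 (v(b, C) = 6 - 1*5 = 6 - 5 = 1)
l(B, J) = B + 2*J
I(a) = (1 + a)*(5 + a) (I(a) = (a + 5)*(a + 1) = (5 + a)*(1 + a) = (1 + a)*(5 + a))
(I(l(-2, 6))*S(3, 0))*(-6) = ((5 + (-2 + 2*6)² + 6*(-2 + 2*6))*(-3 + 0)²)*(-6) = ((5 + (-2 + 12)² + 6*(-2 + 12))*(-3)²)*(-6) = ((5 + 10² + 6*10)*9)*(-6) = ((5 + 100 + 60)*9)*(-6) = (165*9)*(-6) = 1485*(-6) = -8910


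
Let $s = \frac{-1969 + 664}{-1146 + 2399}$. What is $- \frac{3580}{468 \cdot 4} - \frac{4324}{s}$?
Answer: $\frac{281604769}{67860} \approx 4149.8$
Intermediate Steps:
$s = - \frac{1305}{1253} \approx -1.0415$
$- \frac{3580}{468 \cdot 4} - \frac{4324}{s} = - \frac{3580}{468 \cdot 4} - \frac{4324}{- \frac{1305}{1253}} = - \frac{3580}{1872} - - \frac{5417972}{1305} = \left(-3580\right) \frac{1}{1872} + \frac{5417972}{1305} = - \frac{895}{468} + \frac{5417972}{1305} = \frac{281604769}{67860}$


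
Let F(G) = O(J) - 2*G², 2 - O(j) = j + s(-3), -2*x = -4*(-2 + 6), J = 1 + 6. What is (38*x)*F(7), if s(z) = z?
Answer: -30400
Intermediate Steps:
J = 7
x = 8 (x = -(-2)*(-2 + 6) = -(-2)*4 = -½*(-16) = 8)
O(j) = 5 - j (O(j) = 2 - (j - 3) = 2 - (-3 + j) = 2 + (3 - j) = 5 - j)
F(G) = -2 - 2*G² (F(G) = (5 - 1*7) - 2*G² = (5 - 7) - 2*G² = -2 - 2*G²)
(38*x)*F(7) = (38*8)*(-2 - 2*7²) = 304*(-2 - 2*49) = 304*(-2 - 98) = 304*(-100) = -30400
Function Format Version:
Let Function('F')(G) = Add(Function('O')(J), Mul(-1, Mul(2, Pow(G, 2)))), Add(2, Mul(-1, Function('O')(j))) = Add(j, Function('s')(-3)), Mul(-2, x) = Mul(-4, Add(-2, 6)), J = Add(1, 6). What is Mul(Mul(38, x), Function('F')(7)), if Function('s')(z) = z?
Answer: -30400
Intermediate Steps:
J = 7
x = 8 (x = Mul(Rational(-1, 2), Mul(-4, Add(-2, 6))) = Mul(Rational(-1, 2), Mul(-4, 4)) = Mul(Rational(-1, 2), -16) = 8)
Function('O')(j) = Add(5, Mul(-1, j)) (Function('O')(j) = Add(2, Mul(-1, Add(j, -3))) = Add(2, Mul(-1, Add(-3, j))) = Add(2, Add(3, Mul(-1, j))) = Add(5, Mul(-1, j)))
Function('F')(G) = Add(-2, Mul(-2, Pow(G, 2))) (Function('F')(G) = Add(Add(5, Mul(-1, 7)), Mul(-1, Mul(2, Pow(G, 2)))) = Add(Add(5, -7), Mul(-2, Pow(G, 2))) = Add(-2, Mul(-2, Pow(G, 2))))
Mul(Mul(38, x), Function('F')(7)) = Mul(Mul(38, 8), Add(-2, Mul(-2, Pow(7, 2)))) = Mul(304, Add(-2, Mul(-2, 49))) = Mul(304, Add(-2, -98)) = Mul(304, -100) = -30400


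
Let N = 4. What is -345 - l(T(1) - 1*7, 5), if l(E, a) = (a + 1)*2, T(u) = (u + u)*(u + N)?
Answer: -357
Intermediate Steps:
T(u) = 2*u*(4 + u) (T(u) = (u + u)*(u + 4) = (2*u)*(4 + u) = 2*u*(4 + u))
l(E, a) = 2 + 2*a (l(E, a) = (1 + a)*2 = 2 + 2*a)
-345 - l(T(1) - 1*7, 5) = -345 - (2 + 2*5) = -345 - (2 + 10) = -345 - 1*12 = -345 - 12 = -357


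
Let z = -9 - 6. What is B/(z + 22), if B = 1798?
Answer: 1798/7 ≈ 256.86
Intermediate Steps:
z = -15
B/(z + 22) = 1798/(-15 + 22) = 1798/7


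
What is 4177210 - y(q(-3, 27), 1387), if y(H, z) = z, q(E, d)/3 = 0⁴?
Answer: 4175823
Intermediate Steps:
q(E, d) = 0 (q(E, d) = 3*0⁴ = 3*0 = 0)
4177210 - y(q(-3, 27), 1387) = 4177210 - 1*1387 = 4177210 - 1387 = 4175823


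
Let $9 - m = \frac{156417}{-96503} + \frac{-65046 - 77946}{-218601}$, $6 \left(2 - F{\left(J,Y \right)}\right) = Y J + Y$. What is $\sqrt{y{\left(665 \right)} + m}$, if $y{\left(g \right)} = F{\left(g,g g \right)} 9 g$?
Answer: $\frac{3 i \sqrt{179344802767800485854635417029}}{2343961367} \approx 5.4202 \cdot 10^{5} i$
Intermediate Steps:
$F{\left(J,Y \right)} = 2 - \frac{Y}{6} - \frac{J Y}{6}$ ($F{\left(J,Y \right)} = 2 - \frac{Y J + Y}{6} = 2 - \frac{J Y + Y}{6} = 2 - \frac{Y + J Y}{6} = 2 - \left(\frac{Y}{6} + \frac{J Y}{6}\right) = 2 - \frac{Y}{6} - \frac{J Y}{6}$)
$y{\left(g \right)} = g \left(18 - \frac{3 g^{2}}{2} - \frac{3 g^{3}}{2}\right)$ ($y{\left(g \right)} = \left(2 - \frac{g g}{6} - \frac{g g g}{6}\right) 9 g = \left(2 - \frac{g^{2}}{6} - \frac{g g^{2}}{6}\right) 9 g = \left(2 - \frac{g^{2}}{6} - \frac{g^{3}}{6}\right) 9 g = \left(18 - \frac{3 g^{2}}{2} - \frac{3 g^{3}}{2}\right) g = g \left(18 - \frac{3 g^{2}}{2} - \frac{3 g^{3}}{2}\right)$)
$m = \frac{23361625152}{2343961367}$ ($m = 9 - \left(\frac{156417}{-96503} + \frac{-65046 - 77946}{-218601}\right) = 9 - \left(156417 \left(- \frac{1}{96503}\right) - - \frac{15888}{24289}\right) = 9 - \left(- \frac{156417}{96503} + \frac{15888}{24289}\right) = 9 - - \frac{2265972849}{2343961367} = 9 + \frac{2265972849}{2343961367} = \frac{23361625152}{2343961367} \approx 9.9667$)
$\sqrt{y{\left(665 \right)} + m} = \sqrt{\frac{3}{2} \cdot 665 \left(12 - 665^{2} - 665^{3}\right) + \frac{23361625152}{2343961367}} = \sqrt{\frac{3}{2} \cdot 665 \left(12 - 442225 - 294079625\right) + \frac{23361625152}{2343961367}} = \sqrt{\frac{3}{2} \cdot 665 \left(-294521838\right) + \frac{23361625152}{2343961367}} = \sqrt{-293785533405 + \frac{23361625152}{2343961367}} = \sqrt{- \frac{688621940461446339483}{2343961367}} = \frac{3 i \sqrt{179344802767800485854635417029}}{2343961367}$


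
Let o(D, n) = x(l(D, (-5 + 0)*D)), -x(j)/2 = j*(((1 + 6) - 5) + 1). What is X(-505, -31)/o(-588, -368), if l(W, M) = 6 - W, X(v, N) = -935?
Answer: 85/324 ≈ 0.26235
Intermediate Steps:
x(j) = -6*j (x(j) = -2*j*(((1 + 6) - 5) + 1) = -2*j*((7 - 5) + 1) = -2*j*(2 + 1) = -2*j*3 = -6*j)
o(D, n) = -36 + 6*D (o(D, n) = -6*(6 - D) = -36 + 6*D)
X(-505, -31)/o(-588, -368) = -935/(-36 + 6*(-588)) = -935/(-36 - 3528) = -935/(-3564) = -935*(-1/3564) = 85/324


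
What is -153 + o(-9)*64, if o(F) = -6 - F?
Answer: 39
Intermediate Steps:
-153 + o(-9)*64 = -153 + (-6 - 1*(-9))*64 = -153 + (-6 + 9)*64 = -153 + 3*64 = -153 + 192 = 39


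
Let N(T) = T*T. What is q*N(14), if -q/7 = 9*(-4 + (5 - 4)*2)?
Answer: 24696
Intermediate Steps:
N(T) = T**2
q = 126 (q = -63*(-4 + (5 - 4)*2) = -63*(-4 + 1*2) = -63*(-4 + 2) = -63*(-2) = -7*(-18) = 126)
q*N(14) = 126*14**2 = 126*196 = 24696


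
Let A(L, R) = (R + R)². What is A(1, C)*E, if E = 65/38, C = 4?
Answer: 2080/19 ≈ 109.47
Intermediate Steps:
E = 65/38 (E = 65*(1/38) = 65/38 ≈ 1.7105)
A(L, R) = 4*R² (A(L, R) = (2*R)² = 4*R²)
A(1, C)*E = (4*4²)*(65/38) = (4*16)*(65/38) = 64*(65/38) = 2080/19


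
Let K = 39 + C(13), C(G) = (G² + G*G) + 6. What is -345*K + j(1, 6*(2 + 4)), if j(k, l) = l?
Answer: -132099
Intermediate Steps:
C(G) = 6 + 2*G² (C(G) = (G² + G²) + 6 = 2*G² + 6 = 6 + 2*G²)
K = 383 (K = 39 + (6 + 2*13²) = 39 + (6 + 2*169) = 39 + (6 + 338) = 39 + 344 = 383)
-345*K + j(1, 6*(2 + 4)) = -345*383 + 6*(2 + 4) = -132135 + 6*6 = -132135 + 36 = -132099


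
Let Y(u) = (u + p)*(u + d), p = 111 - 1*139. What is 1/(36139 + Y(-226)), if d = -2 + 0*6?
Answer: 1/94051 ≈ 1.0633e-5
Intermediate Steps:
d = -2 (d = -2 + 0 = -2)
p = -28 (p = 111 - 139 = -28)
Y(u) = (-28 + u)*(-2 + u) (Y(u) = (u - 28)*(u - 2) = (-28 + u)*(-2 + u))
1/(36139 + Y(-226)) = 1/(36139 + (56 + (-226)² - 30*(-226))) = 1/(36139 + (56 + 51076 + 6780)) = 1/(36139 + 57912) = 1/94051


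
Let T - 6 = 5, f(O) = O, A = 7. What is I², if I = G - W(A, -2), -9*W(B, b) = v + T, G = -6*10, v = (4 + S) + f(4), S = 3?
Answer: 268324/81 ≈ 3312.6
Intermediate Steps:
T = 11 (T = 6 + 5 = 11)
v = 11 (v = (4 + 3) + 4 = 7 + 4 = 11)
G = -60
W(B, b) = -22/9 (W(B, b) = -(11 + 11)/9 = -⅑*22 = -22/9)
I = -518/9 (I = -60 - 1*(-22/9) = -60 + 22/9 = -518/9 ≈ -57.556)
I² = (-518/9)² = 268324/81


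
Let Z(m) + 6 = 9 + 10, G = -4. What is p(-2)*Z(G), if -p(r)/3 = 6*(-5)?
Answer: 1170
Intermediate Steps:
p(r) = 90 (p(r) = -18*(-5) = -3*(-30) = 90)
Z(m) = 13 (Z(m) = -6 + (9 + 10) = -6 + 19 = 13)
p(-2)*Z(G) = 90*13 = 1170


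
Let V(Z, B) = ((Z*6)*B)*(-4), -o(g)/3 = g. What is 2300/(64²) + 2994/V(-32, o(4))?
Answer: 727/3072 ≈ 0.23665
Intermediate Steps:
o(g) = -3*g
V(Z, B) = -24*B*Z (V(Z, B) = ((6*Z)*B)*(-4) = (6*B*Z)*(-4) = -24*B*Z)
2300/(64²) + 2994/V(-32, o(4)) = 2300/(64²) + 2994/((-24*(-3*4)*(-32))) = 2300/4096 + 2994/((-24*(-12)*(-32))) = 2300*(1/4096) + 2994/(-9216) = 575/1024 + 2994*(-1/9216) = 575/1024 - 499/1536 = 727/3072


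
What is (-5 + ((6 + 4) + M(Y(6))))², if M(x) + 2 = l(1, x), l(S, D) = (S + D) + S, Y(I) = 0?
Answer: 25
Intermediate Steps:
l(S, D) = D + 2*S (l(S, D) = (D + S) + S = D + 2*S)
M(x) = x (M(x) = -2 + (x + 2*1) = -2 + (x + 2) = -2 + (2 + x) = x)
(-5 + ((6 + 4) + M(Y(6))))² = (-5 + ((6 + 4) + 0))² = (-5 + (10 + 0))² = (-5 + 10)² = 5² = 25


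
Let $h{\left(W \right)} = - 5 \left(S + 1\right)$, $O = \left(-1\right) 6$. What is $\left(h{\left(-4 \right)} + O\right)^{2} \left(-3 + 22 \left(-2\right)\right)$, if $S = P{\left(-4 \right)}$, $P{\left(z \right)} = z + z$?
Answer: $-39527$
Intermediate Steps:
$O = -6$
$P{\left(z \right)} = 2 z$
$S = -8$ ($S = 2 \left(-4\right) = -8$)
$h{\left(W \right)} = 35$ ($h{\left(W \right)} = - 5 \left(-8 + 1\right) = \left(-5\right) \left(-7\right) = 35$)
$\left(h{\left(-4 \right)} + O\right)^{2} \left(-3 + 22 \left(-2\right)\right) = \left(35 - 6\right)^{2} \left(-3 + 22 \left(-2\right)\right) = 29^{2} \left(-3 - 44\right) = 841 \left(-47\right) = -39527$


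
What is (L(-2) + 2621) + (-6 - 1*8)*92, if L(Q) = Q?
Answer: 1331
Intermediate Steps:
(L(-2) + 2621) + (-6 - 1*8)*92 = (-2 + 2621) + (-6 - 1*8)*92 = 2619 + (-6 - 8)*92 = 2619 - 14*92 = 2619 - 1288 = 1331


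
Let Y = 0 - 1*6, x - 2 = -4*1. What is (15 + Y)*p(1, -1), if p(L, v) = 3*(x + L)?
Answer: -27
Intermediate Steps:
x = -2 (x = 2 - 4*1 = 2 - 4 = -2)
Y = -6 (Y = 0 - 6 = -6)
p(L, v) = -6 + 3*L (p(L, v) = 3*(-2 + L) = -6 + 3*L)
(15 + Y)*p(1, -1) = (15 - 6)*(-6 + 3*1) = 9*(-6 + 3) = 9*(-3) = -27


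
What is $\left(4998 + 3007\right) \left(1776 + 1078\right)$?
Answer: $22846270$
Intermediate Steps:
$\left(4998 + 3007\right) \left(1776 + 1078\right) = 8005 \cdot 2854 = 22846270$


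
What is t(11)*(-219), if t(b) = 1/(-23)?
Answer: 219/23 ≈ 9.5217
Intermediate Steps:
t(b) = -1/23
t(11)*(-219) = -1/23*(-219) = 219/23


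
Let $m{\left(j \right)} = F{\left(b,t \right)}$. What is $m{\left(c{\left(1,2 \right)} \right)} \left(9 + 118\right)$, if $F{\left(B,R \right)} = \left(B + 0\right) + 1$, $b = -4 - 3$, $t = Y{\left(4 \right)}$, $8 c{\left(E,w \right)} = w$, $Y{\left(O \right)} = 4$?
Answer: $-762$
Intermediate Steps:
$c{\left(E,w \right)} = \frac{w}{8}$
$t = 4$
$b = -7$ ($b = -4 - 3 = -7$)
$F{\left(B,R \right)} = 1 + B$ ($F{\left(B,R \right)} = B + 1 = 1 + B$)
$m{\left(j \right)} = -6$ ($m{\left(j \right)} = 1 - 7 = -6$)
$m{\left(c{\left(1,2 \right)} \right)} \left(9 + 118\right) = - 6 \left(9 + 118\right) = \left(-6\right) 127 = -762$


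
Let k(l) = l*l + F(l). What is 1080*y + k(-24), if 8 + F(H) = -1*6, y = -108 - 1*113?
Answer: -238118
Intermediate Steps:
y = -221 (y = -108 - 113 = -221)
F(H) = -14 (F(H) = -8 - 1*6 = -8 - 6 = -14)
k(l) = -14 + l² (k(l) = l*l - 14 = l² - 14 = -14 + l²)
1080*y + k(-24) = 1080*(-221) + (-14 + (-24)²) = -238680 + (-14 + 576) = -238680 + 562 = -238118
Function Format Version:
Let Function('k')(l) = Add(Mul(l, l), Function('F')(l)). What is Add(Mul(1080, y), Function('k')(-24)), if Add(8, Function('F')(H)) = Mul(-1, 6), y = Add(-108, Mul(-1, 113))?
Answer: -238118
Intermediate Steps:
y = -221 (y = Add(-108, -113) = -221)
Function('F')(H) = -14 (Function('F')(H) = Add(-8, Mul(-1, 6)) = Add(-8, -6) = -14)
Function('k')(l) = Add(-14, Pow(l, 2)) (Function('k')(l) = Add(Mul(l, l), -14) = Add(Pow(l, 2), -14) = Add(-14, Pow(l, 2)))
Add(Mul(1080, y), Function('k')(-24)) = Add(Mul(1080, -221), Add(-14, Pow(-24, 2))) = Add(-238680, Add(-14, 576)) = Add(-238680, 562) = -238118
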